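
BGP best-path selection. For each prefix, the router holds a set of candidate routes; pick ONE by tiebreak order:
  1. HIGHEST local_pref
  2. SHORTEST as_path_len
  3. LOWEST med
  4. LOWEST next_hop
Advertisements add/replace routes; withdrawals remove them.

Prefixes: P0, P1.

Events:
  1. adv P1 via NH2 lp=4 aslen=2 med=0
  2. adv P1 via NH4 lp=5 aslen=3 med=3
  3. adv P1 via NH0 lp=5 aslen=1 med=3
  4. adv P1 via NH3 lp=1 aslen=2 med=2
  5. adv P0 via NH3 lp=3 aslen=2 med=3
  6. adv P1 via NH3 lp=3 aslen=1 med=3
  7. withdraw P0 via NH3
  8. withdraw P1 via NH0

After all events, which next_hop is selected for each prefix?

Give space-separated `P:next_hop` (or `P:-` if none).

Answer: P0:- P1:NH4

Derivation:
Op 1: best P0=- P1=NH2
Op 2: best P0=- P1=NH4
Op 3: best P0=- P1=NH0
Op 4: best P0=- P1=NH0
Op 5: best P0=NH3 P1=NH0
Op 6: best P0=NH3 P1=NH0
Op 7: best P0=- P1=NH0
Op 8: best P0=- P1=NH4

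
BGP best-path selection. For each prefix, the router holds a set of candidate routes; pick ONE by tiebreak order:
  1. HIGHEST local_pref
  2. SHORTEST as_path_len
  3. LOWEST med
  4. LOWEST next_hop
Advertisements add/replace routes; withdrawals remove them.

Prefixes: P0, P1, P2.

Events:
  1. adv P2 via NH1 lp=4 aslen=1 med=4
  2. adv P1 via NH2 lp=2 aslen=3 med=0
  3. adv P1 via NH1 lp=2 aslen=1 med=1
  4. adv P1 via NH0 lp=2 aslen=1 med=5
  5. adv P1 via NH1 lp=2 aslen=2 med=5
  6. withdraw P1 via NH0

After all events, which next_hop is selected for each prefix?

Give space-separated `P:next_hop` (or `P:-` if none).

Op 1: best P0=- P1=- P2=NH1
Op 2: best P0=- P1=NH2 P2=NH1
Op 3: best P0=- P1=NH1 P2=NH1
Op 4: best P0=- P1=NH1 P2=NH1
Op 5: best P0=- P1=NH0 P2=NH1
Op 6: best P0=- P1=NH1 P2=NH1

Answer: P0:- P1:NH1 P2:NH1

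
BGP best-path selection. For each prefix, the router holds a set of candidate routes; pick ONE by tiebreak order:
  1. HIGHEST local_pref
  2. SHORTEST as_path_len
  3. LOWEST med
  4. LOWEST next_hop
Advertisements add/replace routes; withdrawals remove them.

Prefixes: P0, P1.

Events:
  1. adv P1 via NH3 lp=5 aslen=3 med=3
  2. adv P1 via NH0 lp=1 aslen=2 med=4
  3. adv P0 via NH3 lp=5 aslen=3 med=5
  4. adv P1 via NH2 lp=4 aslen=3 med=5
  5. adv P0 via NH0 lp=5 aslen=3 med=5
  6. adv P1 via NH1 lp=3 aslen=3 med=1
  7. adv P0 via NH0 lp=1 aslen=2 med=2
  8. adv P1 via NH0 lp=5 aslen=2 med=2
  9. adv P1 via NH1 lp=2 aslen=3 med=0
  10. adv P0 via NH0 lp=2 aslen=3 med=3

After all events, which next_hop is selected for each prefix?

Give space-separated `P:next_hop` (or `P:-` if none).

Answer: P0:NH3 P1:NH0

Derivation:
Op 1: best P0=- P1=NH3
Op 2: best P0=- P1=NH3
Op 3: best P0=NH3 P1=NH3
Op 4: best P0=NH3 P1=NH3
Op 5: best P0=NH0 P1=NH3
Op 6: best P0=NH0 P1=NH3
Op 7: best P0=NH3 P1=NH3
Op 8: best P0=NH3 P1=NH0
Op 9: best P0=NH3 P1=NH0
Op 10: best P0=NH3 P1=NH0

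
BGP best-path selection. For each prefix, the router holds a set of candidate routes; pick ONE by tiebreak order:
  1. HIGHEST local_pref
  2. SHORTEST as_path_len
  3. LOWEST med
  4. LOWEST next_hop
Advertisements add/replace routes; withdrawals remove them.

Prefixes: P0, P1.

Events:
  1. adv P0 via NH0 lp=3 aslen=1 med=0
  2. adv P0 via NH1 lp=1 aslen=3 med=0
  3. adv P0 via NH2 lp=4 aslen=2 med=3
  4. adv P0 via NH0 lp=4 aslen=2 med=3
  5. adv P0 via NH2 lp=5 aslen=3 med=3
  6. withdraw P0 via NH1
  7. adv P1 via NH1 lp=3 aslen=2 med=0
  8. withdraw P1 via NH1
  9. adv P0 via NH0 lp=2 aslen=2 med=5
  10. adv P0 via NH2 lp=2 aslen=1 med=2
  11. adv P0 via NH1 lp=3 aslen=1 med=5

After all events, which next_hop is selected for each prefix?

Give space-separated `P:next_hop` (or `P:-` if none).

Op 1: best P0=NH0 P1=-
Op 2: best P0=NH0 P1=-
Op 3: best P0=NH2 P1=-
Op 4: best P0=NH0 P1=-
Op 5: best P0=NH2 P1=-
Op 6: best P0=NH2 P1=-
Op 7: best P0=NH2 P1=NH1
Op 8: best P0=NH2 P1=-
Op 9: best P0=NH2 P1=-
Op 10: best P0=NH2 P1=-
Op 11: best P0=NH1 P1=-

Answer: P0:NH1 P1:-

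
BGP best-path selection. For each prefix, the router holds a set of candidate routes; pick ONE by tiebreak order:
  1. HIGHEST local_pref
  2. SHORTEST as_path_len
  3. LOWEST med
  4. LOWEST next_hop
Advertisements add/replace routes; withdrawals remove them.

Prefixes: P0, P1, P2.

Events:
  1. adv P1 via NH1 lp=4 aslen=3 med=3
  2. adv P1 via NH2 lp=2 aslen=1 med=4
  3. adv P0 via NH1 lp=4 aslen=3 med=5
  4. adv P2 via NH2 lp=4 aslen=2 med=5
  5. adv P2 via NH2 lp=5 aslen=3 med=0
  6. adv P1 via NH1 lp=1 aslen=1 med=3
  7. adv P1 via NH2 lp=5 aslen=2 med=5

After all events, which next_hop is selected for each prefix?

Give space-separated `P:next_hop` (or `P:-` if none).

Op 1: best P0=- P1=NH1 P2=-
Op 2: best P0=- P1=NH1 P2=-
Op 3: best P0=NH1 P1=NH1 P2=-
Op 4: best P0=NH1 P1=NH1 P2=NH2
Op 5: best P0=NH1 P1=NH1 P2=NH2
Op 6: best P0=NH1 P1=NH2 P2=NH2
Op 7: best P0=NH1 P1=NH2 P2=NH2

Answer: P0:NH1 P1:NH2 P2:NH2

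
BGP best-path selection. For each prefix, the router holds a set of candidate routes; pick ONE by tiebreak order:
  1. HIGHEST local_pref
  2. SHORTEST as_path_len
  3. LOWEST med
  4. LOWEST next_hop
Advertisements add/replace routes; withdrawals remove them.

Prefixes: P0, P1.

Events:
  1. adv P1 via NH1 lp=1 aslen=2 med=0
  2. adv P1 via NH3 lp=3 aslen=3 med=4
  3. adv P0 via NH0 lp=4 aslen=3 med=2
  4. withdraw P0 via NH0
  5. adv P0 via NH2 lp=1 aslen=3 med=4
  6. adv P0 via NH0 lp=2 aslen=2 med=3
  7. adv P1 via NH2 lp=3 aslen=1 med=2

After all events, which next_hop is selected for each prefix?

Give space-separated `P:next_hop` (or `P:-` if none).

Op 1: best P0=- P1=NH1
Op 2: best P0=- P1=NH3
Op 3: best P0=NH0 P1=NH3
Op 4: best P0=- P1=NH3
Op 5: best P0=NH2 P1=NH3
Op 6: best P0=NH0 P1=NH3
Op 7: best P0=NH0 P1=NH2

Answer: P0:NH0 P1:NH2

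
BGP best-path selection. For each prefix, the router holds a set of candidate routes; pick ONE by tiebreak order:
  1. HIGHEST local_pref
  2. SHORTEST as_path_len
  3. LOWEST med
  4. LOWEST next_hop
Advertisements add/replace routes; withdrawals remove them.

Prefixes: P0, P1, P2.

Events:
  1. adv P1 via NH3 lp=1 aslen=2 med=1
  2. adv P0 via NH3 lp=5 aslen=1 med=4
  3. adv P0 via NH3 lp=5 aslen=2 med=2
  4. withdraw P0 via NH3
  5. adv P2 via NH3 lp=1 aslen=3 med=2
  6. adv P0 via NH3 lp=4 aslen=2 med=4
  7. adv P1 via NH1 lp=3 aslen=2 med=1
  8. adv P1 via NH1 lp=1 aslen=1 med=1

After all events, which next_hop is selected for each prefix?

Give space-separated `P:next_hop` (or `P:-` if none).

Answer: P0:NH3 P1:NH1 P2:NH3

Derivation:
Op 1: best P0=- P1=NH3 P2=-
Op 2: best P0=NH3 P1=NH3 P2=-
Op 3: best P0=NH3 P1=NH3 P2=-
Op 4: best P0=- P1=NH3 P2=-
Op 5: best P0=- P1=NH3 P2=NH3
Op 6: best P0=NH3 P1=NH3 P2=NH3
Op 7: best P0=NH3 P1=NH1 P2=NH3
Op 8: best P0=NH3 P1=NH1 P2=NH3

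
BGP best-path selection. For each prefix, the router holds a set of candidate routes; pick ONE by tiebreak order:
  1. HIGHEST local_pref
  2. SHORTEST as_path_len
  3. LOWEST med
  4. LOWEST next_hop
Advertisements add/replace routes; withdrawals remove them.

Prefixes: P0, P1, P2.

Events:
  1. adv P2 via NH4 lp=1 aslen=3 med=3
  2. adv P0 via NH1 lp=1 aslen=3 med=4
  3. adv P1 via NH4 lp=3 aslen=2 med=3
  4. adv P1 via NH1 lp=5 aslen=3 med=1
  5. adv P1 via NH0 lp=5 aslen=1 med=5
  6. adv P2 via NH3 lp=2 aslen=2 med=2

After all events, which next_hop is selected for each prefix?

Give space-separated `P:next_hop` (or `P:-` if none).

Answer: P0:NH1 P1:NH0 P2:NH3

Derivation:
Op 1: best P0=- P1=- P2=NH4
Op 2: best P0=NH1 P1=- P2=NH4
Op 3: best P0=NH1 P1=NH4 P2=NH4
Op 4: best P0=NH1 P1=NH1 P2=NH4
Op 5: best P0=NH1 P1=NH0 P2=NH4
Op 6: best P0=NH1 P1=NH0 P2=NH3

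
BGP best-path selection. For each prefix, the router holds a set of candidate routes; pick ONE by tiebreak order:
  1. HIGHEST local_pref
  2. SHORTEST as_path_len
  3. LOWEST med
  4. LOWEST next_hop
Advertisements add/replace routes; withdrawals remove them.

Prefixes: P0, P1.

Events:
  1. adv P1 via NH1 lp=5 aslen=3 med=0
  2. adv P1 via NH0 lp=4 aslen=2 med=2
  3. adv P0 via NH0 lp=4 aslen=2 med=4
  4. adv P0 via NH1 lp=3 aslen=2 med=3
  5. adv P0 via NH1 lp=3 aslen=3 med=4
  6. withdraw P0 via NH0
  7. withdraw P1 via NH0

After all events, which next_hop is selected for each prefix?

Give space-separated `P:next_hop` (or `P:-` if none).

Answer: P0:NH1 P1:NH1

Derivation:
Op 1: best P0=- P1=NH1
Op 2: best P0=- P1=NH1
Op 3: best P0=NH0 P1=NH1
Op 4: best P0=NH0 P1=NH1
Op 5: best P0=NH0 P1=NH1
Op 6: best P0=NH1 P1=NH1
Op 7: best P0=NH1 P1=NH1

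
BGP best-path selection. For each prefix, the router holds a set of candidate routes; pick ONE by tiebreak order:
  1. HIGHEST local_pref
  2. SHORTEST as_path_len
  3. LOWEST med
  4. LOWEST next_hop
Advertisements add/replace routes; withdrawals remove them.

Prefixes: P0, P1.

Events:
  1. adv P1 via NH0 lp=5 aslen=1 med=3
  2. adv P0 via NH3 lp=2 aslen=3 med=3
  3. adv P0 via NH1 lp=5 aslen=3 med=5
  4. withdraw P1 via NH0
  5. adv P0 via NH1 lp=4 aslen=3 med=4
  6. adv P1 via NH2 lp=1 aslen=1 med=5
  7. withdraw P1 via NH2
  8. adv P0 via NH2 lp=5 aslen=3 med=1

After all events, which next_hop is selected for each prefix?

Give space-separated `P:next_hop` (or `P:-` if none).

Op 1: best P0=- P1=NH0
Op 2: best P0=NH3 P1=NH0
Op 3: best P0=NH1 P1=NH0
Op 4: best P0=NH1 P1=-
Op 5: best P0=NH1 P1=-
Op 6: best P0=NH1 P1=NH2
Op 7: best P0=NH1 P1=-
Op 8: best P0=NH2 P1=-

Answer: P0:NH2 P1:-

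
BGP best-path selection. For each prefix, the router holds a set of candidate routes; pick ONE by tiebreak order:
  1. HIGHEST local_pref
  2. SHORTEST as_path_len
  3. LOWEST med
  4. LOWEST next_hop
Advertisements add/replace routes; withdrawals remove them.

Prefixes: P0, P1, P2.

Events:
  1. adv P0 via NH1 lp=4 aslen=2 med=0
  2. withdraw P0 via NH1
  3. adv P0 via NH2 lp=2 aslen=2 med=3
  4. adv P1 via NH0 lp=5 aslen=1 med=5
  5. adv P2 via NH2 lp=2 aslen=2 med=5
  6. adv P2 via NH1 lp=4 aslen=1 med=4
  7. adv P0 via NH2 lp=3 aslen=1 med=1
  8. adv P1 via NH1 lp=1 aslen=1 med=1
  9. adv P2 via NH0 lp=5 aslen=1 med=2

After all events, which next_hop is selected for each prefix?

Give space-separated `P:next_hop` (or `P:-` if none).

Answer: P0:NH2 P1:NH0 P2:NH0

Derivation:
Op 1: best P0=NH1 P1=- P2=-
Op 2: best P0=- P1=- P2=-
Op 3: best P0=NH2 P1=- P2=-
Op 4: best P0=NH2 P1=NH0 P2=-
Op 5: best P0=NH2 P1=NH0 P2=NH2
Op 6: best P0=NH2 P1=NH0 P2=NH1
Op 7: best P0=NH2 P1=NH0 P2=NH1
Op 8: best P0=NH2 P1=NH0 P2=NH1
Op 9: best P0=NH2 P1=NH0 P2=NH0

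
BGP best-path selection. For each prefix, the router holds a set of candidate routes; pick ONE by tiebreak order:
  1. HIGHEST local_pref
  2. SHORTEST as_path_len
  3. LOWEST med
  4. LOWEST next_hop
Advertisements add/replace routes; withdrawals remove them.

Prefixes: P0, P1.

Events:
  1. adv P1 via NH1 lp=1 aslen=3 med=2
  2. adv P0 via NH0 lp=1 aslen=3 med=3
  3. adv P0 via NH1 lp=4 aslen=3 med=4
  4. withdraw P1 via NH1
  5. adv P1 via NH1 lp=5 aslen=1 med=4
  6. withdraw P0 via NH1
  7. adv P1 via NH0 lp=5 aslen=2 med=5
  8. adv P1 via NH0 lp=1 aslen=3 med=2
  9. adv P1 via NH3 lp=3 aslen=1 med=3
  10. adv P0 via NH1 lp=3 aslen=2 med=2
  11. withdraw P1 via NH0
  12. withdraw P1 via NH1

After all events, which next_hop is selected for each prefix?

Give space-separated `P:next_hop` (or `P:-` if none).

Answer: P0:NH1 P1:NH3

Derivation:
Op 1: best P0=- P1=NH1
Op 2: best P0=NH0 P1=NH1
Op 3: best P0=NH1 P1=NH1
Op 4: best P0=NH1 P1=-
Op 5: best P0=NH1 P1=NH1
Op 6: best P0=NH0 P1=NH1
Op 7: best P0=NH0 P1=NH1
Op 8: best P0=NH0 P1=NH1
Op 9: best P0=NH0 P1=NH1
Op 10: best P0=NH1 P1=NH1
Op 11: best P0=NH1 P1=NH1
Op 12: best P0=NH1 P1=NH3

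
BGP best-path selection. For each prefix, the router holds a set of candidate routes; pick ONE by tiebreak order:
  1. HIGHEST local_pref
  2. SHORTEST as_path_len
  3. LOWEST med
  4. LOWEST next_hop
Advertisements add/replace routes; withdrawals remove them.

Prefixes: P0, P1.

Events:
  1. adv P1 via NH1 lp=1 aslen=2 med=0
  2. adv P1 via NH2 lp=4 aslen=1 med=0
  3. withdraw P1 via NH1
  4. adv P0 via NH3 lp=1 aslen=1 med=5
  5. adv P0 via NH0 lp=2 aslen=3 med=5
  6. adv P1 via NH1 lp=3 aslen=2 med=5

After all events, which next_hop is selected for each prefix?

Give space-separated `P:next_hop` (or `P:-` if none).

Op 1: best P0=- P1=NH1
Op 2: best P0=- P1=NH2
Op 3: best P0=- P1=NH2
Op 4: best P0=NH3 P1=NH2
Op 5: best P0=NH0 P1=NH2
Op 6: best P0=NH0 P1=NH2

Answer: P0:NH0 P1:NH2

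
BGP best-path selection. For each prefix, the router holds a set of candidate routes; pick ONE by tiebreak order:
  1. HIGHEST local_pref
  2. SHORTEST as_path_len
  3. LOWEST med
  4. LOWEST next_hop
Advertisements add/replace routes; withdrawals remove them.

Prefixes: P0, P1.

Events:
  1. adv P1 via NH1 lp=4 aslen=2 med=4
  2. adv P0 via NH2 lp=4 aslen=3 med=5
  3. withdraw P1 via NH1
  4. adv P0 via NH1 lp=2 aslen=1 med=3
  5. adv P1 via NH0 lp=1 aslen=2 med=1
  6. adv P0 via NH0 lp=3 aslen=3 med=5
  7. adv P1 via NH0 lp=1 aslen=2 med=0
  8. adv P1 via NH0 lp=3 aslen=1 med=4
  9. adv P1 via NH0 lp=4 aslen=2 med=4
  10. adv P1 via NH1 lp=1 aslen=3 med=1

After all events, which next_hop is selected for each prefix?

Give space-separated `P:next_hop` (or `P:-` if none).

Answer: P0:NH2 P1:NH0

Derivation:
Op 1: best P0=- P1=NH1
Op 2: best P0=NH2 P1=NH1
Op 3: best P0=NH2 P1=-
Op 4: best P0=NH2 P1=-
Op 5: best P0=NH2 P1=NH0
Op 6: best P0=NH2 P1=NH0
Op 7: best P0=NH2 P1=NH0
Op 8: best P0=NH2 P1=NH0
Op 9: best P0=NH2 P1=NH0
Op 10: best P0=NH2 P1=NH0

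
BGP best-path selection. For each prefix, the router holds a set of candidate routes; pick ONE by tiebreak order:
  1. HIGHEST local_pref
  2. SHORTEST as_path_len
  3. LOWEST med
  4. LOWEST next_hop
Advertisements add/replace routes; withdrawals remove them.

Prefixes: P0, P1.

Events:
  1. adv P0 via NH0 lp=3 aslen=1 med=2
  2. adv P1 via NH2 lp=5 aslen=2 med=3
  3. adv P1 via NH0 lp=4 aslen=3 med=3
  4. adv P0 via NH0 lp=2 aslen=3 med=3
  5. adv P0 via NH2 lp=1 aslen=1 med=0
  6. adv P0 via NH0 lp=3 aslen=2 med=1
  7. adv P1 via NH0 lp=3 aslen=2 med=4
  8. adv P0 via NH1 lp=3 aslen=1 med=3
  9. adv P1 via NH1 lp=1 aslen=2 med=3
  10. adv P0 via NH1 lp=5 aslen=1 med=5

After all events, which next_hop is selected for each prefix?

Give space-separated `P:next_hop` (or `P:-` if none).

Op 1: best P0=NH0 P1=-
Op 2: best P0=NH0 P1=NH2
Op 3: best P0=NH0 P1=NH2
Op 4: best P0=NH0 P1=NH2
Op 5: best P0=NH0 P1=NH2
Op 6: best P0=NH0 P1=NH2
Op 7: best P0=NH0 P1=NH2
Op 8: best P0=NH1 P1=NH2
Op 9: best P0=NH1 P1=NH2
Op 10: best P0=NH1 P1=NH2

Answer: P0:NH1 P1:NH2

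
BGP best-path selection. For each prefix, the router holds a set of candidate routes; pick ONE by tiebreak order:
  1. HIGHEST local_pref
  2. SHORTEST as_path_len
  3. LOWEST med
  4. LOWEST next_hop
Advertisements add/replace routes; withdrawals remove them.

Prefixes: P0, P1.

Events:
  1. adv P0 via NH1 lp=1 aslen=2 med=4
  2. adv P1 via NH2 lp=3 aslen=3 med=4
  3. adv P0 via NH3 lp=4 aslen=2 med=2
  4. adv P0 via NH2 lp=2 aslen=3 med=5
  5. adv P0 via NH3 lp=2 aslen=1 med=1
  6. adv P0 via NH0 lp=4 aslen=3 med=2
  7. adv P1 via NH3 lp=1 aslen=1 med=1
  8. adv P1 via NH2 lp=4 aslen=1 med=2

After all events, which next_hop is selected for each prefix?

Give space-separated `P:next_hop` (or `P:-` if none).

Op 1: best P0=NH1 P1=-
Op 2: best P0=NH1 P1=NH2
Op 3: best P0=NH3 P1=NH2
Op 4: best P0=NH3 P1=NH2
Op 5: best P0=NH3 P1=NH2
Op 6: best P0=NH0 P1=NH2
Op 7: best P0=NH0 P1=NH2
Op 8: best P0=NH0 P1=NH2

Answer: P0:NH0 P1:NH2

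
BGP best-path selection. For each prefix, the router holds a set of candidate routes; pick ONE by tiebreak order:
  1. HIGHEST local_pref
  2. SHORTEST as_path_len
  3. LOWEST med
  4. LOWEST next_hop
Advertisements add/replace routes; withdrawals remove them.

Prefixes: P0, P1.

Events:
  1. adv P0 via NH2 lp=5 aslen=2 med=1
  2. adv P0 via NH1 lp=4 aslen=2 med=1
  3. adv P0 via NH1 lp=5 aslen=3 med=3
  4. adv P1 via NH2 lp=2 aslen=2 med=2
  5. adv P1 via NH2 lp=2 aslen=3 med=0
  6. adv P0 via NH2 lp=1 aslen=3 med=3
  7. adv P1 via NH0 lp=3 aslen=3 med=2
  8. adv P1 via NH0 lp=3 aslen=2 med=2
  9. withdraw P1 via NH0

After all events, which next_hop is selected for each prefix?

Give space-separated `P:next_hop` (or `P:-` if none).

Op 1: best P0=NH2 P1=-
Op 2: best P0=NH2 P1=-
Op 3: best P0=NH2 P1=-
Op 4: best P0=NH2 P1=NH2
Op 5: best P0=NH2 P1=NH2
Op 6: best P0=NH1 P1=NH2
Op 7: best P0=NH1 P1=NH0
Op 8: best P0=NH1 P1=NH0
Op 9: best P0=NH1 P1=NH2

Answer: P0:NH1 P1:NH2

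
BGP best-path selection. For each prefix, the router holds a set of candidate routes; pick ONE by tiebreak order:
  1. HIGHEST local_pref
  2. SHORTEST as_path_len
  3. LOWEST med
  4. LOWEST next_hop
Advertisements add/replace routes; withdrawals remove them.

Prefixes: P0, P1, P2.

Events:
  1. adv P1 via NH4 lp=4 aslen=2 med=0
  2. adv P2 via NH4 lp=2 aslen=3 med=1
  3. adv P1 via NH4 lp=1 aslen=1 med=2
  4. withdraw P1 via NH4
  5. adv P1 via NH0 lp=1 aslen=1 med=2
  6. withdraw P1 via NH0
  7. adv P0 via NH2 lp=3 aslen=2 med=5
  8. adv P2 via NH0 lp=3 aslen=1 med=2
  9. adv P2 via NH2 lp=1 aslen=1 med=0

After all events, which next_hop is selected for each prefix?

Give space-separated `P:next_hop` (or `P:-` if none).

Op 1: best P0=- P1=NH4 P2=-
Op 2: best P0=- P1=NH4 P2=NH4
Op 3: best P0=- P1=NH4 P2=NH4
Op 4: best P0=- P1=- P2=NH4
Op 5: best P0=- P1=NH0 P2=NH4
Op 6: best P0=- P1=- P2=NH4
Op 7: best P0=NH2 P1=- P2=NH4
Op 8: best P0=NH2 P1=- P2=NH0
Op 9: best P0=NH2 P1=- P2=NH0

Answer: P0:NH2 P1:- P2:NH0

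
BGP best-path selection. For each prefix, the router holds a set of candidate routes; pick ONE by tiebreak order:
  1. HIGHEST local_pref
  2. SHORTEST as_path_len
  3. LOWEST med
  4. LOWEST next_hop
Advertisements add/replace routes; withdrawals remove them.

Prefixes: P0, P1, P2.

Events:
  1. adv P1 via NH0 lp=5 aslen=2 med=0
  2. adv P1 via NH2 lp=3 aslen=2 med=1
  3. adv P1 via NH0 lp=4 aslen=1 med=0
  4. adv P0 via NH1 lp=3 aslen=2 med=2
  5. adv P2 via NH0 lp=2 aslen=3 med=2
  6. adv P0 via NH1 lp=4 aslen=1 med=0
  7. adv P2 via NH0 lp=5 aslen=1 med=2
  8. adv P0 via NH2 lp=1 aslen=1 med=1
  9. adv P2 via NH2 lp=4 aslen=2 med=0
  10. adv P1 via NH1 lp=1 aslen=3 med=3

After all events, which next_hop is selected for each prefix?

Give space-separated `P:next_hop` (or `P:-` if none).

Op 1: best P0=- P1=NH0 P2=-
Op 2: best P0=- P1=NH0 P2=-
Op 3: best P0=- P1=NH0 P2=-
Op 4: best P0=NH1 P1=NH0 P2=-
Op 5: best P0=NH1 P1=NH0 P2=NH0
Op 6: best P0=NH1 P1=NH0 P2=NH0
Op 7: best P0=NH1 P1=NH0 P2=NH0
Op 8: best P0=NH1 P1=NH0 P2=NH0
Op 9: best P0=NH1 P1=NH0 P2=NH0
Op 10: best P0=NH1 P1=NH0 P2=NH0

Answer: P0:NH1 P1:NH0 P2:NH0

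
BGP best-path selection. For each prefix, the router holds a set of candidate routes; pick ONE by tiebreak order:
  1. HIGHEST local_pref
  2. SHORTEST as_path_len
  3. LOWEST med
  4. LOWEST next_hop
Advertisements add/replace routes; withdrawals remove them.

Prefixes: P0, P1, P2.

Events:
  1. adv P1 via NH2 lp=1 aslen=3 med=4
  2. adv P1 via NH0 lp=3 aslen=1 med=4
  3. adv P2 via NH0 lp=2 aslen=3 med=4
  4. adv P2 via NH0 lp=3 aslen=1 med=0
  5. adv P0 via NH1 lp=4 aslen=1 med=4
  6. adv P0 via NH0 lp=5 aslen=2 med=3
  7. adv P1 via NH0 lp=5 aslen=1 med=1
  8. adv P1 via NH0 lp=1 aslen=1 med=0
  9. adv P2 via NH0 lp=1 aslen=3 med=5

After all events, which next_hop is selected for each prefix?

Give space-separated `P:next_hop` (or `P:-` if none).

Op 1: best P0=- P1=NH2 P2=-
Op 2: best P0=- P1=NH0 P2=-
Op 3: best P0=- P1=NH0 P2=NH0
Op 4: best P0=- P1=NH0 P2=NH0
Op 5: best P0=NH1 P1=NH0 P2=NH0
Op 6: best P0=NH0 P1=NH0 P2=NH0
Op 7: best P0=NH0 P1=NH0 P2=NH0
Op 8: best P0=NH0 P1=NH0 P2=NH0
Op 9: best P0=NH0 P1=NH0 P2=NH0

Answer: P0:NH0 P1:NH0 P2:NH0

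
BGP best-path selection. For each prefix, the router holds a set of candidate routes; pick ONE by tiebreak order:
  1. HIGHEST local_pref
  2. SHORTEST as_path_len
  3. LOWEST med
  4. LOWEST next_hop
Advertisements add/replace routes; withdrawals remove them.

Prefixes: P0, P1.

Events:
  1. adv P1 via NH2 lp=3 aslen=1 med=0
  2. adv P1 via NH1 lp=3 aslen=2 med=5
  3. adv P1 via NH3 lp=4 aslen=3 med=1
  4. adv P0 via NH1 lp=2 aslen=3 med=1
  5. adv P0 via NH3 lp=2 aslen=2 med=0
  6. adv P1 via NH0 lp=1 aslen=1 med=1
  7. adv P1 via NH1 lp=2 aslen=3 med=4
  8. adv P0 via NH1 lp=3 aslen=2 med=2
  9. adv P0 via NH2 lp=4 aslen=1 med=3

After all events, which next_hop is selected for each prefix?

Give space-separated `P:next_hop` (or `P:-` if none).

Op 1: best P0=- P1=NH2
Op 2: best P0=- P1=NH2
Op 3: best P0=- P1=NH3
Op 4: best P0=NH1 P1=NH3
Op 5: best P0=NH3 P1=NH3
Op 6: best P0=NH3 P1=NH3
Op 7: best P0=NH3 P1=NH3
Op 8: best P0=NH1 P1=NH3
Op 9: best P0=NH2 P1=NH3

Answer: P0:NH2 P1:NH3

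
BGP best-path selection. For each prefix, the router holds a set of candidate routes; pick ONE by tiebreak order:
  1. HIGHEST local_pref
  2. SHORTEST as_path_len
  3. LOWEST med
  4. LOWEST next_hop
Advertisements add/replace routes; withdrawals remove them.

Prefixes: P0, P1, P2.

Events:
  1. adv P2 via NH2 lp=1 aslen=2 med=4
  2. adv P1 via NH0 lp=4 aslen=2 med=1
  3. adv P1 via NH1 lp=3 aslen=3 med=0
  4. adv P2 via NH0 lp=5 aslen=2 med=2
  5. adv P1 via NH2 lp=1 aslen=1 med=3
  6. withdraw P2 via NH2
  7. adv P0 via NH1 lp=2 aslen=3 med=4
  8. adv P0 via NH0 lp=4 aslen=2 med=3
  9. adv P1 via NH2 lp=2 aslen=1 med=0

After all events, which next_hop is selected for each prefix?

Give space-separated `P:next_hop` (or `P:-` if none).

Answer: P0:NH0 P1:NH0 P2:NH0

Derivation:
Op 1: best P0=- P1=- P2=NH2
Op 2: best P0=- P1=NH0 P2=NH2
Op 3: best P0=- P1=NH0 P2=NH2
Op 4: best P0=- P1=NH0 P2=NH0
Op 5: best P0=- P1=NH0 P2=NH0
Op 6: best P0=- P1=NH0 P2=NH0
Op 7: best P0=NH1 P1=NH0 P2=NH0
Op 8: best P0=NH0 P1=NH0 P2=NH0
Op 9: best P0=NH0 P1=NH0 P2=NH0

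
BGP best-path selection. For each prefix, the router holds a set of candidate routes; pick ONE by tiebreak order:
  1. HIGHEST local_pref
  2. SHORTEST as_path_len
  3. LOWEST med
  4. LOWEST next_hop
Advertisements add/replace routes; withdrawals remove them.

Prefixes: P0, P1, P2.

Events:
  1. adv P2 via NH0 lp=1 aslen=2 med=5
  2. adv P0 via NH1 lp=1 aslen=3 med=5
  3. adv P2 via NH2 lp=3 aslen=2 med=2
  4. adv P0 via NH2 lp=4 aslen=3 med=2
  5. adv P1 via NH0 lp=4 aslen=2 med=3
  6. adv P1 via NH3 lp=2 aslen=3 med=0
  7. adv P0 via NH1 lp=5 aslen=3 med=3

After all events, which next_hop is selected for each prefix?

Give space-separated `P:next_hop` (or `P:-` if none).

Op 1: best P0=- P1=- P2=NH0
Op 2: best P0=NH1 P1=- P2=NH0
Op 3: best P0=NH1 P1=- P2=NH2
Op 4: best P0=NH2 P1=- P2=NH2
Op 5: best P0=NH2 P1=NH0 P2=NH2
Op 6: best P0=NH2 P1=NH0 P2=NH2
Op 7: best P0=NH1 P1=NH0 P2=NH2

Answer: P0:NH1 P1:NH0 P2:NH2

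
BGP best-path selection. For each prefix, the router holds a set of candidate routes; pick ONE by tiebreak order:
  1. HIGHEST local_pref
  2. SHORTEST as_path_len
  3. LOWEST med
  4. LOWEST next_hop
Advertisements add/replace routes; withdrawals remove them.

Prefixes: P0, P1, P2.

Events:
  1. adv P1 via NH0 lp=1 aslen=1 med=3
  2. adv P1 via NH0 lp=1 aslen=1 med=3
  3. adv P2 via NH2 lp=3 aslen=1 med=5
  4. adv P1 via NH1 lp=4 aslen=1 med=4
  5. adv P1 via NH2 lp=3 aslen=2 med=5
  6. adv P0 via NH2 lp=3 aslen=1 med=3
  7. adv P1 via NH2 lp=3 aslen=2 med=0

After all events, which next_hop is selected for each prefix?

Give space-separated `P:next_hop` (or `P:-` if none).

Op 1: best P0=- P1=NH0 P2=-
Op 2: best P0=- P1=NH0 P2=-
Op 3: best P0=- P1=NH0 P2=NH2
Op 4: best P0=- P1=NH1 P2=NH2
Op 5: best P0=- P1=NH1 P2=NH2
Op 6: best P0=NH2 P1=NH1 P2=NH2
Op 7: best P0=NH2 P1=NH1 P2=NH2

Answer: P0:NH2 P1:NH1 P2:NH2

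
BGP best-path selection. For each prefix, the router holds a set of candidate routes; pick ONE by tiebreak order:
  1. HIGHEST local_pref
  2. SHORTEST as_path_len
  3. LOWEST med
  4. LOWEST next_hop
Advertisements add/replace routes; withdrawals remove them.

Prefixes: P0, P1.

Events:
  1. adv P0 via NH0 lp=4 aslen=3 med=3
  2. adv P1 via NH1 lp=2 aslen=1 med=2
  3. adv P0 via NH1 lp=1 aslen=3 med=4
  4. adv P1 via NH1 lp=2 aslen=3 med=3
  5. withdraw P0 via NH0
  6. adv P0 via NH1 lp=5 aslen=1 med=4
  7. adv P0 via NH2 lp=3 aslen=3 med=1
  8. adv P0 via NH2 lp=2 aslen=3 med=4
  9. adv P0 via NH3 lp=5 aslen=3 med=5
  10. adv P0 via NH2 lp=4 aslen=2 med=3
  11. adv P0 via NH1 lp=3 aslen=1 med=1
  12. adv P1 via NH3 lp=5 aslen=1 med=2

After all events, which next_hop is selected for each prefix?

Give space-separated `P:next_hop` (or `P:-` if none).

Answer: P0:NH3 P1:NH3

Derivation:
Op 1: best P0=NH0 P1=-
Op 2: best P0=NH0 P1=NH1
Op 3: best P0=NH0 P1=NH1
Op 4: best P0=NH0 P1=NH1
Op 5: best P0=NH1 P1=NH1
Op 6: best P0=NH1 P1=NH1
Op 7: best P0=NH1 P1=NH1
Op 8: best P0=NH1 P1=NH1
Op 9: best P0=NH1 P1=NH1
Op 10: best P0=NH1 P1=NH1
Op 11: best P0=NH3 P1=NH1
Op 12: best P0=NH3 P1=NH3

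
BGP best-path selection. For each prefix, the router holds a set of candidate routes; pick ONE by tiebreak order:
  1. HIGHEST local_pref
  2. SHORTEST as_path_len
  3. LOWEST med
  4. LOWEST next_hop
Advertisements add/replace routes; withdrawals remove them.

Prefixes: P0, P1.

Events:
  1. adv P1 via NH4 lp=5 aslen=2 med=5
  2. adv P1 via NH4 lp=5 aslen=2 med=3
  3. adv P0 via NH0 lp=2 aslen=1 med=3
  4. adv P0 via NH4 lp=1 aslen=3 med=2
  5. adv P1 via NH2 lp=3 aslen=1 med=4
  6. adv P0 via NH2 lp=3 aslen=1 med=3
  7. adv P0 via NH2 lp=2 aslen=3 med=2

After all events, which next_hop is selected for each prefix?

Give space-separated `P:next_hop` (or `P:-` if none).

Answer: P0:NH0 P1:NH4

Derivation:
Op 1: best P0=- P1=NH4
Op 2: best P0=- P1=NH4
Op 3: best P0=NH0 P1=NH4
Op 4: best P0=NH0 P1=NH4
Op 5: best P0=NH0 P1=NH4
Op 6: best P0=NH2 P1=NH4
Op 7: best P0=NH0 P1=NH4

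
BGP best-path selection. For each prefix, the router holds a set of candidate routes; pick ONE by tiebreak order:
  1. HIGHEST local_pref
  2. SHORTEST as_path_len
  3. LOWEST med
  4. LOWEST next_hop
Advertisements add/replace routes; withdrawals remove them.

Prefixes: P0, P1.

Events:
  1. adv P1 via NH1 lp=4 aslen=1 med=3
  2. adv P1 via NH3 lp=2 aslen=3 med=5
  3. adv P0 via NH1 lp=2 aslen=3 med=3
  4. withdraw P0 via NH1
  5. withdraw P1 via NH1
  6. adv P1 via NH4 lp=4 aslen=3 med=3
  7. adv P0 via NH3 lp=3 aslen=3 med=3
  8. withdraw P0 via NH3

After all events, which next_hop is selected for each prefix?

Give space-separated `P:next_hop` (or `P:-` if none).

Answer: P0:- P1:NH4

Derivation:
Op 1: best P0=- P1=NH1
Op 2: best P0=- P1=NH1
Op 3: best P0=NH1 P1=NH1
Op 4: best P0=- P1=NH1
Op 5: best P0=- P1=NH3
Op 6: best P0=- P1=NH4
Op 7: best P0=NH3 P1=NH4
Op 8: best P0=- P1=NH4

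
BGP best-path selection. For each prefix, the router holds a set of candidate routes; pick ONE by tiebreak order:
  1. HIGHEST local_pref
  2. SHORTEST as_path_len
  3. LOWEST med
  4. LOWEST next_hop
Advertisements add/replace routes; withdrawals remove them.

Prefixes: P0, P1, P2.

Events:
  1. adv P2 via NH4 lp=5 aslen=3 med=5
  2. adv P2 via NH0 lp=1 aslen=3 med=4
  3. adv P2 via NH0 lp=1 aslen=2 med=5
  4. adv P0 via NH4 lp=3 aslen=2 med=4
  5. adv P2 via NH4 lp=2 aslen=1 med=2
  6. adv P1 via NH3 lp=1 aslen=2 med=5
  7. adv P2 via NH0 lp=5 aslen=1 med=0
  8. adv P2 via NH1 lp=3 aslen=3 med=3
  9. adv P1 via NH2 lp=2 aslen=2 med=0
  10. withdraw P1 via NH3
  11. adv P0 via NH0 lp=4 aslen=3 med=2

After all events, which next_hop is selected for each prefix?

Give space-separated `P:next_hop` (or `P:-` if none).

Op 1: best P0=- P1=- P2=NH4
Op 2: best P0=- P1=- P2=NH4
Op 3: best P0=- P1=- P2=NH4
Op 4: best P0=NH4 P1=- P2=NH4
Op 5: best P0=NH4 P1=- P2=NH4
Op 6: best P0=NH4 P1=NH3 P2=NH4
Op 7: best P0=NH4 P1=NH3 P2=NH0
Op 8: best P0=NH4 P1=NH3 P2=NH0
Op 9: best P0=NH4 P1=NH2 P2=NH0
Op 10: best P0=NH4 P1=NH2 P2=NH0
Op 11: best P0=NH0 P1=NH2 P2=NH0

Answer: P0:NH0 P1:NH2 P2:NH0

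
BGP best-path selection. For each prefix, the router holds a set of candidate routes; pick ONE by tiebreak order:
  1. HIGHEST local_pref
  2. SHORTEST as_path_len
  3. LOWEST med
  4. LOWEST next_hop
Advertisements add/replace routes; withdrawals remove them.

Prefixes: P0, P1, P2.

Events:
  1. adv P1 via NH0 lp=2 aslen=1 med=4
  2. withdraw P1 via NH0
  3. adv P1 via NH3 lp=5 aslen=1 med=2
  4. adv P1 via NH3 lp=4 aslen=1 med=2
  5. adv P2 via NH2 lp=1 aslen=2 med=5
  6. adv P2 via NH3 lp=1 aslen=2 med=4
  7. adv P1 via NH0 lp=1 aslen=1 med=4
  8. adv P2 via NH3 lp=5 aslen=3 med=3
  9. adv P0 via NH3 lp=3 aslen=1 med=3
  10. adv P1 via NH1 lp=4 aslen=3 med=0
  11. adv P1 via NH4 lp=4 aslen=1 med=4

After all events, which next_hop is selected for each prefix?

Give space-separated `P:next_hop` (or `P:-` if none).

Op 1: best P0=- P1=NH0 P2=-
Op 2: best P0=- P1=- P2=-
Op 3: best P0=- P1=NH3 P2=-
Op 4: best P0=- P1=NH3 P2=-
Op 5: best P0=- P1=NH3 P2=NH2
Op 6: best P0=- P1=NH3 P2=NH3
Op 7: best P0=- P1=NH3 P2=NH3
Op 8: best P0=- P1=NH3 P2=NH3
Op 9: best P0=NH3 P1=NH3 P2=NH3
Op 10: best P0=NH3 P1=NH3 P2=NH3
Op 11: best P0=NH3 P1=NH3 P2=NH3

Answer: P0:NH3 P1:NH3 P2:NH3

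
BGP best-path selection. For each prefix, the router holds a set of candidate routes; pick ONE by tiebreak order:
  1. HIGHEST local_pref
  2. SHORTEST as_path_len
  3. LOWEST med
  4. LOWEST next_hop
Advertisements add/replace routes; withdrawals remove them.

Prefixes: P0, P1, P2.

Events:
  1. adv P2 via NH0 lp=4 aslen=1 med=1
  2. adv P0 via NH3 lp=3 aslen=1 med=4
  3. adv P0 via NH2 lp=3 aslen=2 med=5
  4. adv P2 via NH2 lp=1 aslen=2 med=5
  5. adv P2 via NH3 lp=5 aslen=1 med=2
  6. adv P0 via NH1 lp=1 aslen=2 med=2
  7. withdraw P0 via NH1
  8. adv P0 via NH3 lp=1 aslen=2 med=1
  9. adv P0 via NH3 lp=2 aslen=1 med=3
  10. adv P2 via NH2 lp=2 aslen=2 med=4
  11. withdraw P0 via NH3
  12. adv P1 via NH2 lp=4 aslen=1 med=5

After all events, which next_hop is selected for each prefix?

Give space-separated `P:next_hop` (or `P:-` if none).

Op 1: best P0=- P1=- P2=NH0
Op 2: best P0=NH3 P1=- P2=NH0
Op 3: best P0=NH3 P1=- P2=NH0
Op 4: best P0=NH3 P1=- P2=NH0
Op 5: best P0=NH3 P1=- P2=NH3
Op 6: best P0=NH3 P1=- P2=NH3
Op 7: best P0=NH3 P1=- P2=NH3
Op 8: best P0=NH2 P1=- P2=NH3
Op 9: best P0=NH2 P1=- P2=NH3
Op 10: best P0=NH2 P1=- P2=NH3
Op 11: best P0=NH2 P1=- P2=NH3
Op 12: best P0=NH2 P1=NH2 P2=NH3

Answer: P0:NH2 P1:NH2 P2:NH3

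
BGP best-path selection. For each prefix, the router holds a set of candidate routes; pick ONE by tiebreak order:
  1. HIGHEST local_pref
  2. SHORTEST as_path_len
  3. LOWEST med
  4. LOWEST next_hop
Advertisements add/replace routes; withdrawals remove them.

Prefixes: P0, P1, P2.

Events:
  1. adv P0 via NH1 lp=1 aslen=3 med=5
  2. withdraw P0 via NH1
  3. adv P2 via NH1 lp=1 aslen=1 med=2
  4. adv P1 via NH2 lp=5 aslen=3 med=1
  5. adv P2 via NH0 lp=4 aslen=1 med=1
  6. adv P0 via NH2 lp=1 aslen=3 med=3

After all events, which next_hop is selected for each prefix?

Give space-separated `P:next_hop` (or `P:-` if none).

Op 1: best P0=NH1 P1=- P2=-
Op 2: best P0=- P1=- P2=-
Op 3: best P0=- P1=- P2=NH1
Op 4: best P0=- P1=NH2 P2=NH1
Op 5: best P0=- P1=NH2 P2=NH0
Op 6: best P0=NH2 P1=NH2 P2=NH0

Answer: P0:NH2 P1:NH2 P2:NH0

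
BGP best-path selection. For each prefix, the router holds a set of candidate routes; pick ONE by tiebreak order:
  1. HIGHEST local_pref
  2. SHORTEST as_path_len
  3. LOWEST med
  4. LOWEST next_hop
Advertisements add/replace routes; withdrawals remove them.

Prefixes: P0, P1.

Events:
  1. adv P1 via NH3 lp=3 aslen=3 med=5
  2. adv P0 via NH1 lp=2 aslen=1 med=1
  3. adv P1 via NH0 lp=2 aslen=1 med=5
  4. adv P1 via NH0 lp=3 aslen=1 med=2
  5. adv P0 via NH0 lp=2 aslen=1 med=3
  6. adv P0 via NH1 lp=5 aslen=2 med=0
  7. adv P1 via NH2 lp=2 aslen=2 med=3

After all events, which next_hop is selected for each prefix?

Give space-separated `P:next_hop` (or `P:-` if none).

Op 1: best P0=- P1=NH3
Op 2: best P0=NH1 P1=NH3
Op 3: best P0=NH1 P1=NH3
Op 4: best P0=NH1 P1=NH0
Op 5: best P0=NH1 P1=NH0
Op 6: best P0=NH1 P1=NH0
Op 7: best P0=NH1 P1=NH0

Answer: P0:NH1 P1:NH0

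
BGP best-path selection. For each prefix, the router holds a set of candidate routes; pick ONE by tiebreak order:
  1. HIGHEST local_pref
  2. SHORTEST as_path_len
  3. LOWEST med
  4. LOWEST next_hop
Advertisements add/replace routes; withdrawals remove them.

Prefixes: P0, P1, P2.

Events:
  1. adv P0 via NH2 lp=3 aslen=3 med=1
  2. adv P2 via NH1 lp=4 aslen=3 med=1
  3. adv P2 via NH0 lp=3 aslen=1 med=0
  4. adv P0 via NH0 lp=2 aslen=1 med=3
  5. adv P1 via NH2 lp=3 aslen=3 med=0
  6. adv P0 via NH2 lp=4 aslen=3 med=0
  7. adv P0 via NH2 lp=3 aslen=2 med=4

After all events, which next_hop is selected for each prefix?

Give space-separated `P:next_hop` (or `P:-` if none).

Answer: P0:NH2 P1:NH2 P2:NH1

Derivation:
Op 1: best P0=NH2 P1=- P2=-
Op 2: best P0=NH2 P1=- P2=NH1
Op 3: best P0=NH2 P1=- P2=NH1
Op 4: best P0=NH2 P1=- P2=NH1
Op 5: best P0=NH2 P1=NH2 P2=NH1
Op 6: best P0=NH2 P1=NH2 P2=NH1
Op 7: best P0=NH2 P1=NH2 P2=NH1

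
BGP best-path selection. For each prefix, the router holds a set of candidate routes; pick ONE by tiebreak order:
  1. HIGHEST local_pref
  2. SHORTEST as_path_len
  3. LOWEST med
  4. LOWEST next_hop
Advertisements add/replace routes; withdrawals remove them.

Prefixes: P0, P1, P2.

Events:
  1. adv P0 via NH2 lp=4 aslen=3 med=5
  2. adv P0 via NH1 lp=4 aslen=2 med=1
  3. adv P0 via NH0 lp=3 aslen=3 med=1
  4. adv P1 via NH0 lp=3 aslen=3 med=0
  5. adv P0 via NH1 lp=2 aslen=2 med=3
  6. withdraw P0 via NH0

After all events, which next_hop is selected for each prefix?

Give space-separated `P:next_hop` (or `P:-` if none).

Answer: P0:NH2 P1:NH0 P2:-

Derivation:
Op 1: best P0=NH2 P1=- P2=-
Op 2: best P0=NH1 P1=- P2=-
Op 3: best P0=NH1 P1=- P2=-
Op 4: best P0=NH1 P1=NH0 P2=-
Op 5: best P0=NH2 P1=NH0 P2=-
Op 6: best P0=NH2 P1=NH0 P2=-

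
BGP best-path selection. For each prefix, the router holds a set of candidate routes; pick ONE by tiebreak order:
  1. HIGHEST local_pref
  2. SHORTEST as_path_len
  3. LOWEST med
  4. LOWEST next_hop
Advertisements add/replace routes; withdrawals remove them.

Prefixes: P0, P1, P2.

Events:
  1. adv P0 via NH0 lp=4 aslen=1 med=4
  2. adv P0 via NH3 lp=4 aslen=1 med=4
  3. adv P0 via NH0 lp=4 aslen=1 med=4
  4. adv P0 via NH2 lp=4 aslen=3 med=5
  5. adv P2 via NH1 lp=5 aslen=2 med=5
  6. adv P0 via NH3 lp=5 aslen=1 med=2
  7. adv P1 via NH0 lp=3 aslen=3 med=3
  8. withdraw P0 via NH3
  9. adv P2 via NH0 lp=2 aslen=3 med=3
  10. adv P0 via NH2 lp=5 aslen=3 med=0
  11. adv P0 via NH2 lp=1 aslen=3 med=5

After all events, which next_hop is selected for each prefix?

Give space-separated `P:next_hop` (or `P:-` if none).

Answer: P0:NH0 P1:NH0 P2:NH1

Derivation:
Op 1: best P0=NH0 P1=- P2=-
Op 2: best P0=NH0 P1=- P2=-
Op 3: best P0=NH0 P1=- P2=-
Op 4: best P0=NH0 P1=- P2=-
Op 5: best P0=NH0 P1=- P2=NH1
Op 6: best P0=NH3 P1=- P2=NH1
Op 7: best P0=NH3 P1=NH0 P2=NH1
Op 8: best P0=NH0 P1=NH0 P2=NH1
Op 9: best P0=NH0 P1=NH0 P2=NH1
Op 10: best P0=NH2 P1=NH0 P2=NH1
Op 11: best P0=NH0 P1=NH0 P2=NH1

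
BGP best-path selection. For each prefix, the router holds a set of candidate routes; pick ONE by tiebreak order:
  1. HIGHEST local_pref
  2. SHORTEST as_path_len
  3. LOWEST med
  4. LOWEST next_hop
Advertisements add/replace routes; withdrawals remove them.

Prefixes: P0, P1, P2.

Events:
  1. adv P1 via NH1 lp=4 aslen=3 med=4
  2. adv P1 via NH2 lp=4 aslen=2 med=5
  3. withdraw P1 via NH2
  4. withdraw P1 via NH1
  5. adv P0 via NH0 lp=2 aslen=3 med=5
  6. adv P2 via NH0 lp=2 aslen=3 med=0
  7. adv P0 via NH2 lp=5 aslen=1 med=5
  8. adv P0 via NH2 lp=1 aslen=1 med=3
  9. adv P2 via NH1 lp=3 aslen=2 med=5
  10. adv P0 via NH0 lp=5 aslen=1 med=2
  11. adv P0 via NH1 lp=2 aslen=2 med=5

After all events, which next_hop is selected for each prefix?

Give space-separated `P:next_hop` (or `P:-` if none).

Answer: P0:NH0 P1:- P2:NH1

Derivation:
Op 1: best P0=- P1=NH1 P2=-
Op 2: best P0=- P1=NH2 P2=-
Op 3: best P0=- P1=NH1 P2=-
Op 4: best P0=- P1=- P2=-
Op 5: best P0=NH0 P1=- P2=-
Op 6: best P0=NH0 P1=- P2=NH0
Op 7: best P0=NH2 P1=- P2=NH0
Op 8: best P0=NH0 P1=- P2=NH0
Op 9: best P0=NH0 P1=- P2=NH1
Op 10: best P0=NH0 P1=- P2=NH1
Op 11: best P0=NH0 P1=- P2=NH1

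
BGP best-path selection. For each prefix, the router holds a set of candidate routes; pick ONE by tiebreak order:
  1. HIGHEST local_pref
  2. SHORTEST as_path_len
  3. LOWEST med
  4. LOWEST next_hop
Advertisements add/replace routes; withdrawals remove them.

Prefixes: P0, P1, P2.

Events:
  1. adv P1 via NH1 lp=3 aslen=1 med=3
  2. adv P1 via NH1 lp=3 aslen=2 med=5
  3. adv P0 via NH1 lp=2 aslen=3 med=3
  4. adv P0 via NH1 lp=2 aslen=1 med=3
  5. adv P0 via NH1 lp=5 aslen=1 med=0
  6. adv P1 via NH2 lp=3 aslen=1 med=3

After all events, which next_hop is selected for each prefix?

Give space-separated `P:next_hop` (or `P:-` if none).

Answer: P0:NH1 P1:NH2 P2:-

Derivation:
Op 1: best P0=- P1=NH1 P2=-
Op 2: best P0=- P1=NH1 P2=-
Op 3: best P0=NH1 P1=NH1 P2=-
Op 4: best P0=NH1 P1=NH1 P2=-
Op 5: best P0=NH1 P1=NH1 P2=-
Op 6: best P0=NH1 P1=NH2 P2=-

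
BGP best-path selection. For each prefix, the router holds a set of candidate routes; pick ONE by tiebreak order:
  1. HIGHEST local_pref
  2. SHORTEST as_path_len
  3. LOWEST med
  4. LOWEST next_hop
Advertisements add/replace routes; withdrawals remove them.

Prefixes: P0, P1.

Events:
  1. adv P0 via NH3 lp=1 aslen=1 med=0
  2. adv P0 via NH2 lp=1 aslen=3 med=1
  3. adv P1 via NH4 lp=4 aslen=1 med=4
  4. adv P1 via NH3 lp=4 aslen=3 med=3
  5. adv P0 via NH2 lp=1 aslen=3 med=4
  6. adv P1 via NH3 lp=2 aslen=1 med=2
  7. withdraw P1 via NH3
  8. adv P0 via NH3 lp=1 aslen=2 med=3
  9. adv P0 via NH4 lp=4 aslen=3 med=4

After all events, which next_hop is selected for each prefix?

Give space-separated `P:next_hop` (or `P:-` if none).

Answer: P0:NH4 P1:NH4

Derivation:
Op 1: best P0=NH3 P1=-
Op 2: best P0=NH3 P1=-
Op 3: best P0=NH3 P1=NH4
Op 4: best P0=NH3 P1=NH4
Op 5: best P0=NH3 P1=NH4
Op 6: best P0=NH3 P1=NH4
Op 7: best P0=NH3 P1=NH4
Op 8: best P0=NH3 P1=NH4
Op 9: best P0=NH4 P1=NH4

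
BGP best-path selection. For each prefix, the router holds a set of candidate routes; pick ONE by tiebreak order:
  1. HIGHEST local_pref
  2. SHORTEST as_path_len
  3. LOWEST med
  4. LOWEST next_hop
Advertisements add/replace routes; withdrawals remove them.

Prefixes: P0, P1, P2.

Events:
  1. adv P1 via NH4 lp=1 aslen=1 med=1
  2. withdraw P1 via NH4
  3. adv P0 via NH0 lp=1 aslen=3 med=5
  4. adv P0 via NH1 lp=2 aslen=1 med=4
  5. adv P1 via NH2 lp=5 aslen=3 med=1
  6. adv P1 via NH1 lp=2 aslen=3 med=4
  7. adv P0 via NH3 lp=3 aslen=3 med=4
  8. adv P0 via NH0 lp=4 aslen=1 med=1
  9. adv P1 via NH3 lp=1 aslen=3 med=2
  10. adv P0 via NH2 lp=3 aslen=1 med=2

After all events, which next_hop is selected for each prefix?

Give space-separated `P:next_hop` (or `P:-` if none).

Op 1: best P0=- P1=NH4 P2=-
Op 2: best P0=- P1=- P2=-
Op 3: best P0=NH0 P1=- P2=-
Op 4: best P0=NH1 P1=- P2=-
Op 5: best P0=NH1 P1=NH2 P2=-
Op 6: best P0=NH1 P1=NH2 P2=-
Op 7: best P0=NH3 P1=NH2 P2=-
Op 8: best P0=NH0 P1=NH2 P2=-
Op 9: best P0=NH0 P1=NH2 P2=-
Op 10: best P0=NH0 P1=NH2 P2=-

Answer: P0:NH0 P1:NH2 P2:-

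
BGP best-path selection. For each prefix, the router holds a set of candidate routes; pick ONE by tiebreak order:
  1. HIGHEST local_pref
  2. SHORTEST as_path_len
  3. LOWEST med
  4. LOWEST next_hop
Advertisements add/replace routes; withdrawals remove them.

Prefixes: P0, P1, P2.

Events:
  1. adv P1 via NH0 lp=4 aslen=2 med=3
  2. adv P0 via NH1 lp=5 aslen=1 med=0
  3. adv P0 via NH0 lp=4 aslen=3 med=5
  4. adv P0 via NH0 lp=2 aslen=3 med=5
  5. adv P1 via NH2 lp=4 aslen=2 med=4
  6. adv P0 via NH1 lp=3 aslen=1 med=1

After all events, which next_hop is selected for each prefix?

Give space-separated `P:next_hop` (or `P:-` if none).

Answer: P0:NH1 P1:NH0 P2:-

Derivation:
Op 1: best P0=- P1=NH0 P2=-
Op 2: best P0=NH1 P1=NH0 P2=-
Op 3: best P0=NH1 P1=NH0 P2=-
Op 4: best P0=NH1 P1=NH0 P2=-
Op 5: best P0=NH1 P1=NH0 P2=-
Op 6: best P0=NH1 P1=NH0 P2=-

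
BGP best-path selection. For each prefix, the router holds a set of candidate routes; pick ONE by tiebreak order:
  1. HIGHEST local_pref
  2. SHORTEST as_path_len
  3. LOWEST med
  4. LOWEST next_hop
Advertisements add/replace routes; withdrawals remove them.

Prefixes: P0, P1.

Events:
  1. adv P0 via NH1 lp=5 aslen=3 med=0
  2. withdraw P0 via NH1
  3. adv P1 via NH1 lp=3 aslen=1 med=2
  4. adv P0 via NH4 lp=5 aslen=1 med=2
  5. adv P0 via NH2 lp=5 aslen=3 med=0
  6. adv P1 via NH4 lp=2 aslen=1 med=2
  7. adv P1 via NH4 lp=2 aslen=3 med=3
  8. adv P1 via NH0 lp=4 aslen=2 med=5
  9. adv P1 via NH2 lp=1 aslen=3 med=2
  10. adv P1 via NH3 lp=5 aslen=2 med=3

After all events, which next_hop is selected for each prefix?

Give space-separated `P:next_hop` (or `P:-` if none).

Answer: P0:NH4 P1:NH3

Derivation:
Op 1: best P0=NH1 P1=-
Op 2: best P0=- P1=-
Op 3: best P0=- P1=NH1
Op 4: best P0=NH4 P1=NH1
Op 5: best P0=NH4 P1=NH1
Op 6: best P0=NH4 P1=NH1
Op 7: best P0=NH4 P1=NH1
Op 8: best P0=NH4 P1=NH0
Op 9: best P0=NH4 P1=NH0
Op 10: best P0=NH4 P1=NH3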